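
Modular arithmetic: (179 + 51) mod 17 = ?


179 + 51 = 230
230 mod 17 = 9


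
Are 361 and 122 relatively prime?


Euclidean algorithm:
361 = 2 * 122 + 117
122 = 1 * 117 + 5
117 = 23 * 5 + 2
5 = 2 * 2 + 1
2 = 2 * 1 + 0
GCD(361, 122) = 1

Yes, coprime (GCD = 1)


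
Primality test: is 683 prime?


Check divisors up to sqrt(683) = 26.1343
No divisors found.
683 is prime.

Yes, 683 is prime


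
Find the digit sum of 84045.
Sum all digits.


8 + 4 + 0 + 4 + 5 = 21


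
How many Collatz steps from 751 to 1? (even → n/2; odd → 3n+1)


751 → 2254 → 1127 → 3382 → 1691 → 5074 → 2537 → 7612 → 3806 → 1903 → 5710 → 2855 → 8566 → 4283 → 12850 → 6425 → 19276 → 9638 → 4819 → 14458 → 7229 → 21688 → 10844 → 5422 → 2711 → 8134 → 4067 → 12202 → 6101 → 18304 → 9152 → 4576 → 2288 → 1144 → 572 → 286 → 143 → 430 → 215 → 646 → 323 → 970 → 485 → 1456 → 728 → 364 → 182 → 91 → 274 → 137 → 412 → 206 → 103 → 310 → 155 → 466 → 233 → 700 → 350 → 175 → 526 → 263 → 790 → 395 → 1186 → 593 → 1780 → 890 → 445 → 1336 → 668 → 334 → 167 → 502 → 251 → 754 → 377 → 1132 → 566 → 283 → 850 → 425 → 1276 → 638 → 319 → 958 → 479 → 1438 → 719 → 2158 → 1079 → 3238 → 1619 → 4858 → 2429 → 7288 → 3644 → 1822 → 911 → 2734 → 1367 → 4102 → 2051 → 6154 → 3077 → 9232 → 4616 → 2308 → 1154 → 577 → 1732 → 866 → 433 → 1300 → 650 → 325 → 976 → 488 → 244 → 122 → 61 → 184 → 92 → 46 → 23 → 70 → 35 → 106 → 53 → 160 → 80 → 40 → 20 → 10 → 5 → 16 → 8 → 4 → 2 → 1
Total steps = 139

139 steps


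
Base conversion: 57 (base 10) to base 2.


57 (base 10) = 57 (decimal)
57 (decimal) = 111001 (base 2)


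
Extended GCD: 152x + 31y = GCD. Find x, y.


Tabular extended Euclidean (each row: r = 152*s + 31*t):
r=152, s=1, t=0
r=31, s=0, t=1
q=4: r=28, s=1, t=-4   [152*(1) + 31*(-4) = 28]
q=1: r=3, s=-1, t=5   [152*(-1) + 31*(5) = 3]
q=9: r=1, s=10, t=-49   [152*(10) + 31*(-49) = 1]
q=3: r=0, s=-31, t=152   [152*(-31) + 31*(152) = 0]
GCD = 1; from the row with r=1: x=10, y=-49
Check: 152*(10) + 31*(-49) = 1520 - 1519 = 1

GCD = 1, x = 10, y = -49


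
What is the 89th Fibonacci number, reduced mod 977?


F(k) mod 977 for k=1..89:
1, 1, 2, 3, 5, 8, 13, 21, 34, 55, 89, 144, 233, 377, 610, 10, 620, 630, 273, 903, 199, 125, 324, 449, 773, 245, 41, 286, 327, 613, 940, 576, 539, 138, 677, 815, 515, 353, 868, 244, 135, 379, 514, 893, 430, 346, 776, 145, 921, 89, 33, 122, 155, 277, 432, 709, 164, 873, 60, 933, 16, 949, 965, 937, 925, 885, 833, 741, 597, 361, 958, 342, 323, 665, 11, 676, 687, 386, 96, 482, 578, 83, 661, 744, 428, 195, 623, 818, 464
F(89) mod 977 = 464


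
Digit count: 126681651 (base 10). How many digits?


126681651 has 9 digits in base 10
floor(log10(126681651)) + 1 = floor(8.1027) + 1 = 9

9 digits (base 10)


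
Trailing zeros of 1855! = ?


floor(1855/5) = 371
floor(1855/25) = 74
floor(1855/125) = 14
floor(1855/625) = 2
Total = 461

461 trailing zeros


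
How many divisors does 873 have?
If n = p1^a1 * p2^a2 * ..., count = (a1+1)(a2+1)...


873 = 3^2 × 97^1
d(873) = (2+1) × (1+1) = 6

6 divisors


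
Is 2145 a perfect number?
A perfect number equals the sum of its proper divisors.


Proper divisors of 2145: 1, 3, 5, 11, 13, 15, 33, 39, 55, 65, 143, 165, 195, 429, 715
Sum = 1 + 3 + 5 + 11 + 13 + 15 + 33 + 39 + 55 + 65 + 143 + 165 + 195 + 429 + 715 = 1887

No, 2145 is not perfect (1887 ≠ 2145)


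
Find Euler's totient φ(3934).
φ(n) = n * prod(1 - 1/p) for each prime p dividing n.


3934 = 2 × 7 × 281
Prime factors: 2, 7, 281
φ(3934) = 3934 × (1-1/2) × (1-1/7) × (1-1/281)
= 3934 × 1/2 × 6/7 × 280/281 = 1680

φ(3934) = 1680


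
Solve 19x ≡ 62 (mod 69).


GCD(19, 69) = 1, unique solution
a^(-1) mod 69 = 40
x = 40 * 62 mod 69 = 65

x ≡ 65 (mod 69)


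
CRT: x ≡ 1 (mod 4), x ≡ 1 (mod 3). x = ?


M = 4*3 = 12
M1 = M/4 = 3, M2 = M/3 = 4
M1^(-1) mod 4 = 3, M2^(-1) mod 3 = 1
x = 1*3*3 + 1*4*1 = 13
13 mod 12 = 1
Check: 1 mod 4 = 1 ✓, 1 mod 3 = 1 ✓

x ≡ 1 (mod 12)


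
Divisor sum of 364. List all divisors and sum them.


Divisors of 364: 1, 2, 4, 7, 13, 14, 26, 28, 52, 91, 182, 364
Sum = 1 + 2 + 4 + 7 + 13 + 14 + 26 + 28 + 52 + 91 + 182 + 364 = 784

σ(364) = 784


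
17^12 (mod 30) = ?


17^1 mod 30 = 17
17^2 mod 30 = 19
17^3 mod 30 = 23
17^4 mod 30 = 1
17^5 mod 30 = 17
17^6 mod 30 = 19
17^7 mod 30 = 23
17^8 mod 30 = 1
17^9 mod 30 = 17
17^10 mod 30 = 19
17^11 mod 30 = 23
17^12 mod 30 = 1


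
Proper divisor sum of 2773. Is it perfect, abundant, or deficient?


Proper divisors: 1, 47, 59
Sum = 1 + 47 + 59 = 107
107 < 2773 → deficient

s(2773) = 107 (deficient)


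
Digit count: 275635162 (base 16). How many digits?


275635162 in base 16 = 106DDBDA
Number of digits = 8

8 digits (base 16)


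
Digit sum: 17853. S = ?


1 + 7 + 8 + 5 + 3 = 24


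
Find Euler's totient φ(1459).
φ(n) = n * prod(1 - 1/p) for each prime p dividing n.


1459 = 1459
Prime factors: 1459
φ(1459) = 1459 × (1-1/1459)
= 1459 × 1458/1459 = 1458

φ(1459) = 1458


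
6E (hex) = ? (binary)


6E (base 16) = 110 (decimal)
110 (decimal) = 1101110 (base 2)


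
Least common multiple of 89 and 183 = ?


GCD(89, 183) = 1
LCM = 89*183/1 = 16287/1 = 16287

LCM = 16287


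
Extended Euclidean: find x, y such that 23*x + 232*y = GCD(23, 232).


Tabular extended Euclidean (each row: r = 23*s + 232*t):
r=23, s=1, t=0
r=232, s=0, t=1
q=0: r=23, s=1, t=0   [23*(1) + 232*(0) = 23]
q=10: r=2, s=-10, t=1   [23*(-10) + 232*(1) = 2]
q=11: r=1, s=111, t=-11   [23*(111) + 232*(-11) = 1]
q=2: r=0, s=-232, t=23   [23*(-232) + 232*(23) = 0]
GCD = 1; from the row with r=1: x=111, y=-11
Check: 23*(111) + 232*(-11) = 2553 - 2552 = 1

GCD = 1, x = 111, y = -11


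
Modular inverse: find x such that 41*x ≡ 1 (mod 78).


Use the extended Euclidean algorithm on (78, 41); each row r = 78*s + 41*t:
r=78, s=1, t=0
r=41, s=0, t=1
q=1: r=37, s=1, t=-1   [78*(1) + 41*(-1) = 37]
q=1: r=4, s=-1, t=2   [78*(-1) + 41*(2) = 4]
q=9: r=1, s=10, t=-19   [78*(10) + 41*(-19) = 1]
q=4: r=0, s=-41, t=78   [78*(-41) + 41*(78) = 0]
GCD = 1 with t = -19, so 41*(-19) ≡ 1 (mod 78)
Inverse = -19 mod 78 = 59
Check: 41 * 59 = 2419 ≡ 1 (mod 78)

41^(-1) ≡ 59 (mod 78)


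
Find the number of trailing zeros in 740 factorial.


floor(740/5) = 148
floor(740/25) = 29
floor(740/125) = 5
floor(740/625) = 1
Total = 183

183 trailing zeros


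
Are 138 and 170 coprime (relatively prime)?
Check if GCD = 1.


Euclidean algorithm:
170 = 1 * 138 + 32
138 = 4 * 32 + 10
32 = 3 * 10 + 2
10 = 5 * 2 + 0
GCD(138, 170) = 2

No, not coprime (GCD = 2)


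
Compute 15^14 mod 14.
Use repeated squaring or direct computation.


15^1 mod 14 = 1
15^2 mod 14 = 1
15^3 mod 14 = 1
15^4 mod 14 = 1
15^5 mod 14 = 1
15^6 mod 14 = 1
15^7 mod 14 = 1
15^8 mod 14 = 1
15^9 mod 14 = 1
15^10 mod 14 = 1
15^11 mod 14 = 1
15^12 mod 14 = 1
15^13 mod 14 = 1
15^14 mod 14 = 1


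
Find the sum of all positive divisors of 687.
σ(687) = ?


Divisors of 687: 1, 3, 229, 687
Sum = 1 + 3 + 229 + 687 = 920

σ(687) = 920


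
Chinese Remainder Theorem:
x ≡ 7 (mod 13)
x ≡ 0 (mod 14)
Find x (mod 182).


M = 13*14 = 182
M1 = M/13 = 14, M2 = M/14 = 13
M1^(-1) mod 13 = 1, M2^(-1) mod 14 = 13
x = 7*14*1 + 0*13*13 = 98
98 mod 182 = 98
Check: 98 mod 13 = 7 ✓, 98 mod 14 = 0 ✓

x ≡ 98 (mod 182)


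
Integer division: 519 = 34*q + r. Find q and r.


519 = 34 * 15 + 9
Check: 510 + 9 = 519

q = 15, r = 9


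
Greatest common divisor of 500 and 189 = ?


500 = 2 * 189 + 122
189 = 1 * 122 + 67
122 = 1 * 67 + 55
67 = 1 * 55 + 12
55 = 4 * 12 + 7
12 = 1 * 7 + 5
7 = 1 * 5 + 2
5 = 2 * 2 + 1
2 = 2 * 1 + 0
GCD = 1


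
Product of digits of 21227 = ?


2 × 1 × 2 × 2 × 7 = 56


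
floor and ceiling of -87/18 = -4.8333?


-87/18 = -4.8333
floor = -5
ceil = -4

floor = -5, ceil = -4


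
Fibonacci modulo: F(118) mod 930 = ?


F(k) mod 930 for k=1..118:
1, 1, 2, 3, 5, 8, 13, 21, 34, 55, 89, 144, 233, 377, 610, 57, 667, 724, 461, 255, 716, 41, 757, 798, 625, 493, 188, 681, 869, 620, 559, 249, 808, 127, 5, 132, 137, 269, 406, 675, 151, 826, 47, 873, 920, 863, 853, 786, 709, 565, 344, 909, 323, 302, 625, 927, 622, 619, 311, 0, 311, 311, 622, 3, 625, 628, 323, 21, 344, 365, 709, 144, 853, 67, 920, 57, 47, 104, 151, 255, 406, 661, 137, 798, 5, 803, 808, 681, 559, 310, 869, 249, 188, 437, 625, 132, 757, 889, 716, 675, 461, 206, 667, 873, 610, 553, 233, 786, 89, 875, 34, 909, 13, 922, 5, 927, 2, 929
F(118) mod 930 = 929


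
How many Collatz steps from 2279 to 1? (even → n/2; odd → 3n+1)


2279 → 6838 → 3419 → 10258 → 5129 → 15388 → 7694 → 3847 → 11542 → 5771 → 17314 → 8657 → 25972 → 12986 → 6493 → 19480 → 9740 → 4870 → 2435 → 7306 → 3653 → 10960 → 5480 → 2740 → 1370 → 685 → 2056 → 1028 → 514 → 257 → 772 → 386 → 193 → 580 → 290 → 145 → 436 → 218 → 109 → 328 → 164 → 82 → 41 → 124 → 62 → 31 → 94 → 47 → 142 → 71 → 214 → 107 → 322 → 161 → 484 → 242 → 121 → 364 → 182 → 91 → 274 → 137 → 412 → 206 → 103 → 310 → 155 → 466 → 233 → 700 → 350 → 175 → 526 → 263 → 790 → 395 → 1186 → 593 → 1780 → 890 → 445 → 1336 → 668 → 334 → 167 → 502 → 251 → 754 → 377 → 1132 → 566 → 283 → 850 → 425 → 1276 → 638 → 319 → 958 → 479 → 1438 → 719 → 2158 → 1079 → 3238 → 1619 → 4858 → 2429 → 7288 → 3644 → 1822 → 911 → 2734 → 1367 → 4102 → 2051 → 6154 → 3077 → 9232 → 4616 → 2308 → 1154 → 577 → 1732 → 866 → 433 → 1300 → 650 → 325 → 976 → 488 → 244 → 122 → 61 → 184 → 92 → 46 → 23 → 70 → 35 → 106 → 53 → 160 → 80 → 40 → 20 → 10 → 5 → 16 → 8 → 4 → 2 → 1
Total steps = 151

151 steps


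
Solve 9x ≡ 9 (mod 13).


GCD(9, 13) = 1, unique solution
a^(-1) mod 13 = 3
x = 3 * 9 mod 13 = 1

x ≡ 1 (mod 13)


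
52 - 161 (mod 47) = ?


52 - 161 = -109
-109 mod 47 = 32


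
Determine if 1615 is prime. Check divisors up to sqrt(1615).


1615 / 5 = 323 (exact division)
1615 is NOT prime.

No, 1615 is not prime


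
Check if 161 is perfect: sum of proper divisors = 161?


Proper divisors of 161: 1, 7, 23
Sum = 1 + 7 + 23 = 31

No, 161 is not perfect (31 ≠ 161)


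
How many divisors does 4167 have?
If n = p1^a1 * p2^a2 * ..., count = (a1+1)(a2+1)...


4167 = 3^2 × 463^1
d(4167) = (2+1) × (1+1) = 6

6 divisors


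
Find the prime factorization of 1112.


1112 / 2 = 556
556 / 2 = 278
278 / 2 = 139
139 / 139 = 1
1112 = 2^3 × 139


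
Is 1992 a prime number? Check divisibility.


1992 / 2 = 996 (exact division)
1992 is NOT prime.

No, 1992 is not prime


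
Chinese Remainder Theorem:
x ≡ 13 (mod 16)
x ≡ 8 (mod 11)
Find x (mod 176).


M = 16*11 = 176
M1 = M/16 = 11, M2 = M/11 = 16
M1^(-1) mod 16 = 3, M2^(-1) mod 11 = 9
x = 13*11*3 + 8*16*9 = 1581
1581 mod 176 = 173
Check: 173 mod 16 = 13 ✓, 173 mod 11 = 8 ✓

x ≡ 173 (mod 176)


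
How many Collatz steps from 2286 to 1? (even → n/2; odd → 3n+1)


2286 → 1143 → 3430 → 1715 → 5146 → 2573 → 7720 → 3860 → 1930 → 965 → 2896 → 1448 → 724 → 362 → 181 → 544 → 272 → 136 → 68 → 34 → 17 → 52 → 26 → 13 → 40 → 20 → 10 → 5 → 16 → 8 → 4 → 2 → 1
Total steps = 32

32 steps


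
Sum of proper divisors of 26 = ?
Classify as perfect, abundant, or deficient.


Proper divisors: 1, 2, 13
Sum = 1 + 2 + 13 = 16
16 < 26 → deficient

s(26) = 16 (deficient)


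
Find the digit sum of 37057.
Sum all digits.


3 + 7 + 0 + 5 + 7 = 22


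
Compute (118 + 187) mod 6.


118 + 187 = 305
305 mod 6 = 5


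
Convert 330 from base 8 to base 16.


330 (base 8) = 216 (decimal)
216 (decimal) = D8 (base 16)


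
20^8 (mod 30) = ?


20^1 mod 30 = 20
20^2 mod 30 = 10
20^3 mod 30 = 20
20^4 mod 30 = 10
20^5 mod 30 = 20
20^6 mod 30 = 10
20^7 mod 30 = 20
20^8 mod 30 = 10


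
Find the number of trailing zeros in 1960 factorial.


floor(1960/5) = 392
floor(1960/25) = 78
floor(1960/125) = 15
floor(1960/625) = 3
Total = 488

488 trailing zeros


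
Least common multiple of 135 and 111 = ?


GCD(135, 111) = 3
LCM = 135*111/3 = 14985/3 = 4995

LCM = 4995


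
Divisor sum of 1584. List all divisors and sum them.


Divisors of 1584: 1, 2, 3, 4, 6, 8, 9, 11, 12, 16, 18, 22, 24, 33, 36, 44, 48, 66, 72, 88, 99, 132, 144, 176, 198, 264, 396, 528, 792, 1584
Sum = 1 + 2 + 3 + 4 + 6 + 8 + 9 + 11 + 12 + 16 + 18 + 22 + 24 + 33 + 36 + 44 + 48 + 66 + 72 + 88 + 99 + 132 + 144 + 176 + 198 + 264 + 396 + 528 + 792 + 1584 = 4836

σ(1584) = 4836


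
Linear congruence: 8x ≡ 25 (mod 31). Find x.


GCD(8, 31) = 1, unique solution
a^(-1) mod 31 = 4
x = 4 * 25 mod 31 = 7

x ≡ 7 (mod 31)


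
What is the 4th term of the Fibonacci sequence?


Sequence: 1, 1, 2, 3
F(4) = 3


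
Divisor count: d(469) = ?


469 = 7^1 × 67^1
d(469) = (1+1) × (1+1) = 4

4 divisors


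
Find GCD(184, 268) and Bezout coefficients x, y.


Tabular extended Euclidean (each row: r = 184*s + 268*t):
r=184, s=1, t=0
r=268, s=0, t=1
q=0: r=184, s=1, t=0   [184*(1) + 268*(0) = 184]
q=1: r=84, s=-1, t=1   [184*(-1) + 268*(1) = 84]
q=2: r=16, s=3, t=-2   [184*(3) + 268*(-2) = 16]
q=5: r=4, s=-16, t=11   [184*(-16) + 268*(11) = 4]
q=4: r=0, s=67, t=-46   [184*(67) + 268*(-46) = 0]
GCD = 4; from the row with r=4: x=-16, y=11
Check: 184*(-16) + 268*(11) = -2944 + 2948 = 4

GCD = 4, x = -16, y = 11


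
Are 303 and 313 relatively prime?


Euclidean algorithm:
313 = 1 * 303 + 10
303 = 30 * 10 + 3
10 = 3 * 3 + 1
3 = 3 * 1 + 0
GCD(303, 313) = 1

Yes, coprime (GCD = 1)


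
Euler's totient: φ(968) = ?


968 = 2^3 × 11^2
Prime factors: 2, 11
φ(968) = 968 × (1-1/2) × (1-1/11)
= 968 × 1/2 × 10/11 = 440

φ(968) = 440


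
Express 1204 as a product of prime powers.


1204 / 2 = 602
602 / 2 = 301
301 / 7 = 43
43 / 43 = 1
1204 = 2^2 × 7 × 43


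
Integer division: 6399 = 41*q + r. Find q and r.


6399 = 41 * 156 + 3
Check: 6396 + 3 = 6399

q = 156, r = 3


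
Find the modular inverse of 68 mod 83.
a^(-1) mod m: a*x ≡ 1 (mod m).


Use the extended Euclidean algorithm on (83, 68); each row r = 83*s + 68*t:
r=83, s=1, t=0
r=68, s=0, t=1
q=1: r=15, s=1, t=-1   [83*(1) + 68*(-1) = 15]
q=4: r=8, s=-4, t=5   [83*(-4) + 68*(5) = 8]
q=1: r=7, s=5, t=-6   [83*(5) + 68*(-6) = 7]
q=1: r=1, s=-9, t=11   [83*(-9) + 68*(11) = 1]
q=7: r=0, s=68, t=-83   [83*(68) + 68*(-83) = 0]
GCD = 1 with t = 11, so 68*(11) ≡ 1 (mod 83)
Inverse = 11 mod 83 = 11
Check: 68 * 11 = 748 ≡ 1 (mod 83)

68^(-1) ≡ 11 (mod 83)


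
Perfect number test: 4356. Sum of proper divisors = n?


Proper divisors of 4356: 1, 2, 3, 4, 6, 9, 11, 12, 18, 22, 33, 36, 44, 66, 99, 121, 132, 198, 242, 363, 396, 484, 726, 1089, 1452, 2178
Sum = 1 + 2 + 3 + 4 + 6 + 9 + 11 + 12 + 18 + 22 + 33 + 36 + 44 + 66 + 99 + 121 + 132 + 198 + 242 + 363 + 396 + 484 + 726 + 1089 + 1452 + 2178 = 7747

No, 4356 is not perfect (7747 ≠ 4356)


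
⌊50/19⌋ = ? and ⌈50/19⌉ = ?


50/19 = 2.6316
floor = 2
ceil = 3

floor = 2, ceil = 3


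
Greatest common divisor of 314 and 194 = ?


314 = 1 * 194 + 120
194 = 1 * 120 + 74
120 = 1 * 74 + 46
74 = 1 * 46 + 28
46 = 1 * 28 + 18
28 = 1 * 18 + 10
18 = 1 * 10 + 8
10 = 1 * 8 + 2
8 = 4 * 2 + 0
GCD = 2


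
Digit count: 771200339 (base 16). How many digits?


771200339 in base 16 = 2DF79553
Number of digits = 8

8 digits (base 16)


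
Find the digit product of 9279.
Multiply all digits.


9 × 2 × 7 × 9 = 1134


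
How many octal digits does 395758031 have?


395758031 in base 8 = 2745544717
Number of digits = 10

10 digits (base 8)


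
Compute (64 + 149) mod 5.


64 + 149 = 213
213 mod 5 = 3


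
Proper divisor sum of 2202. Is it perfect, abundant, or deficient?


Proper divisors: 1, 2, 3, 6, 367, 734, 1101
Sum = 1 + 2 + 3 + 6 + 367 + 734 + 1101 = 2214
2214 > 2202 → abundant

s(2202) = 2214 (abundant)


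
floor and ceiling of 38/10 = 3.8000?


38/10 = 3.8000
floor = 3
ceil = 4

floor = 3, ceil = 4


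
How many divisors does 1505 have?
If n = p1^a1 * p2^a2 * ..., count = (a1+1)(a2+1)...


1505 = 5^1 × 7^1 × 43^1
d(1505) = (1+1) × (1+1) × (1+1) = 8

8 divisors


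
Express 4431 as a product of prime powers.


4431 / 3 = 1477
1477 / 7 = 211
211 / 211 = 1
4431 = 3 × 7 × 211


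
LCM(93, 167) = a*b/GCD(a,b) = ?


GCD(93, 167) = 1
LCM = 93*167/1 = 15531/1 = 15531

LCM = 15531


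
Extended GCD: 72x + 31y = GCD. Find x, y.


Tabular extended Euclidean (each row: r = 72*s + 31*t):
r=72, s=1, t=0
r=31, s=0, t=1
q=2: r=10, s=1, t=-2   [72*(1) + 31*(-2) = 10]
q=3: r=1, s=-3, t=7   [72*(-3) + 31*(7) = 1]
q=10: r=0, s=31, t=-72   [72*(31) + 31*(-72) = 0]
GCD = 1; from the row with r=1: x=-3, y=7
Check: 72*(-3) + 31*(7) = -216 + 217 = 1

GCD = 1, x = -3, y = 7


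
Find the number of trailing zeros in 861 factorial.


floor(861/5) = 172
floor(861/25) = 34
floor(861/125) = 6
floor(861/625) = 1
Total = 213

213 trailing zeros


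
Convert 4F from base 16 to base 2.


4F (base 16) = 79 (decimal)
79 (decimal) = 1001111 (base 2)


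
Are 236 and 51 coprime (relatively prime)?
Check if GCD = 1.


Euclidean algorithm:
236 = 4 * 51 + 32
51 = 1 * 32 + 19
32 = 1 * 19 + 13
19 = 1 * 13 + 6
13 = 2 * 6 + 1
6 = 6 * 1 + 0
GCD(236, 51) = 1

Yes, coprime (GCD = 1)


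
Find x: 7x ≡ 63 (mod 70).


GCD(7, 70) = 7 divides 63
Divide: 1x ≡ 9 (mod 10)
x ≡ 9 (mod 10)


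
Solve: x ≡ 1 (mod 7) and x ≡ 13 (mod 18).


M = 7*18 = 126
M1 = M/7 = 18, M2 = M/18 = 7
M1^(-1) mod 7 = 2, M2^(-1) mod 18 = 13
x = 1*18*2 + 13*7*13 = 1219
1219 mod 126 = 85
Check: 85 mod 7 = 1 ✓, 85 mod 18 = 13 ✓

x ≡ 85 (mod 126)


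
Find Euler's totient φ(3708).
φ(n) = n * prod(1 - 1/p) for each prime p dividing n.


3708 = 2^2 × 3^2 × 103
Prime factors: 2, 3, 103
φ(3708) = 3708 × (1-1/2) × (1-1/3) × (1-1/103)
= 3708 × 1/2 × 2/3 × 102/103 = 1224

φ(3708) = 1224


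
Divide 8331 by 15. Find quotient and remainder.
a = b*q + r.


8331 = 15 * 555 + 6
Check: 8325 + 6 = 8331

q = 555, r = 6


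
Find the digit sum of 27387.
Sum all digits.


2 + 7 + 3 + 8 + 7 = 27


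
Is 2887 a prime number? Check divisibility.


Check divisors up to sqrt(2887) = 53.7308
No divisors found.
2887 is prime.

Yes, 2887 is prime


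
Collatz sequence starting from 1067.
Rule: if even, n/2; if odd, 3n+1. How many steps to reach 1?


1067 → 3202 → 1601 → 4804 → 2402 → 1201 → 3604 → 1802 → 901 → 2704 → 1352 → 676 → 338 → 169 → 508 → 254 → 127 → 382 → 191 → 574 → 287 → 862 → 431 → 1294 → 647 → 1942 → 971 → 2914 → 1457 → 4372 → 2186 → 1093 → 3280 → 1640 → 820 → 410 → 205 → 616 → 308 → 154 → 77 → 232 → 116 → 58 → 29 → 88 → 44 → 22 → 11 → 34 → 17 → 52 → 26 → 13 → 40 → 20 → 10 → 5 → 16 → 8 → 4 → 2 → 1
Total steps = 62

62 steps


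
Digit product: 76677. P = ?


7 × 6 × 6 × 7 × 7 = 12348


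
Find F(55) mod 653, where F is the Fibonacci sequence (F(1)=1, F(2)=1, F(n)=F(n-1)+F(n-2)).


F(k) mod 653 for k=1..55:
1, 1, 2, 3, 5, 8, 13, 21, 34, 55, 89, 144, 233, 377, 610, 334, 291, 625, 263, 235, 498, 80, 578, 5, 583, 588, 518, 453, 318, 118, 436, 554, 337, 238, 575, 160, 82, 242, 324, 566, 237, 150, 387, 537, 271, 155, 426, 581, 354, 282, 636, 265, 248, 513, 108
F(55) mod 653 = 108


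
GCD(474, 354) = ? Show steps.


474 = 1 * 354 + 120
354 = 2 * 120 + 114
120 = 1 * 114 + 6
114 = 19 * 6 + 0
GCD = 6


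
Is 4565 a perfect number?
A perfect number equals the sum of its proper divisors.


Proper divisors of 4565: 1, 5, 11, 55, 83, 415, 913
Sum = 1 + 5 + 11 + 55 + 83 + 415 + 913 = 1483

No, 4565 is not perfect (1483 ≠ 4565)


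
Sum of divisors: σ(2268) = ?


Divisors of 2268: 1, 2, 3, 4, 6, 7, 9, 12, 14, 18, 21, 27, 28, 36, 42, 54, 63, 81, 84, 108, 126, 162, 189, 252, 324, 378, 567, 756, 1134, 2268
Sum = 1 + 2 + 3 + 4 + 6 + 7 + 9 + 12 + 14 + 18 + 21 + 27 + 28 + 36 + 42 + 54 + 63 + 81 + 84 + 108 + 126 + 162 + 189 + 252 + 324 + 378 + 567 + 756 + 1134 + 2268 = 6776

σ(2268) = 6776


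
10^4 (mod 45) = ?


10^1 mod 45 = 10
10^2 mod 45 = 10
10^3 mod 45 = 10
10^4 mod 45 = 10


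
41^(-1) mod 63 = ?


Use the extended Euclidean algorithm on (63, 41); each row r = 63*s + 41*t:
r=63, s=1, t=0
r=41, s=0, t=1
q=1: r=22, s=1, t=-1   [63*(1) + 41*(-1) = 22]
q=1: r=19, s=-1, t=2   [63*(-1) + 41*(2) = 19]
q=1: r=3, s=2, t=-3   [63*(2) + 41*(-3) = 3]
q=6: r=1, s=-13, t=20   [63*(-13) + 41*(20) = 1]
q=3: r=0, s=41, t=-63   [63*(41) + 41*(-63) = 0]
GCD = 1 with t = 20, so 41*(20) ≡ 1 (mod 63)
Inverse = 20 mod 63 = 20
Check: 41 * 20 = 820 ≡ 1 (mod 63)

41^(-1) ≡ 20 (mod 63)


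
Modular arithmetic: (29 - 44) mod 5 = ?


29 - 44 = -15
-15 mod 5 = 0


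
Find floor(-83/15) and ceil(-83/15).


-83/15 = -5.5333
floor = -6
ceil = -5

floor = -6, ceil = -5


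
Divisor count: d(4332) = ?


4332 = 2^2 × 3^1 × 19^2
d(4332) = (2+1) × (1+1) × (2+1) = 18

18 divisors


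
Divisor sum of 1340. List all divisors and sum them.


Divisors of 1340: 1, 2, 4, 5, 10, 20, 67, 134, 268, 335, 670, 1340
Sum = 1 + 2 + 4 + 5 + 10 + 20 + 67 + 134 + 268 + 335 + 670 + 1340 = 2856

σ(1340) = 2856


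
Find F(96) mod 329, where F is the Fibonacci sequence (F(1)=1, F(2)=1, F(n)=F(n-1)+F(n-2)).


F(k) mod 329 for k=1..96:
1, 1, 2, 3, 5, 8, 13, 21, 34, 55, 89, 144, 233, 48, 281, 0, 281, 281, 233, 185, 89, 274, 34, 308, 13, 321, 5, 326, 2, 328, 1, 0, 1, 1, 2, 3, 5, 8, 13, 21, 34, 55, 89, 144, 233, 48, 281, 0, 281, 281, 233, 185, 89, 274, 34, 308, 13, 321, 5, 326, 2, 328, 1, 0, 1, 1, 2, 3, 5, 8, 13, 21, 34, 55, 89, 144, 233, 48, 281, 0, 281, 281, 233, 185, 89, 274, 34, 308, 13, 321, 5, 326, 2, 328, 1, 0
F(96) mod 329 = 0


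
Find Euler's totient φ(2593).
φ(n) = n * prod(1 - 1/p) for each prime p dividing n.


2593 = 2593
Prime factors: 2593
φ(2593) = 2593 × (1-1/2593)
= 2593 × 2592/2593 = 2592

φ(2593) = 2592


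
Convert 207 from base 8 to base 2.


207 (base 8) = 135 (decimal)
135 (decimal) = 10000111 (base 2)


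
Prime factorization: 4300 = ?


4300 / 2 = 2150
2150 / 2 = 1075
1075 / 5 = 215
215 / 5 = 43
43 / 43 = 1
4300 = 2^2 × 5^2 × 43


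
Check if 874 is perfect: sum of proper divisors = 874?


Proper divisors of 874: 1, 2, 19, 23, 38, 46, 437
Sum = 1 + 2 + 19 + 23 + 38 + 46 + 437 = 566

No, 874 is not perfect (566 ≠ 874)


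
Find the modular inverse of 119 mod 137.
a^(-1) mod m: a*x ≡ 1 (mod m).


Use the extended Euclidean algorithm on (137, 119); each row r = 137*s + 119*t:
r=137, s=1, t=0
r=119, s=0, t=1
q=1: r=18, s=1, t=-1   [137*(1) + 119*(-1) = 18]
q=6: r=11, s=-6, t=7   [137*(-6) + 119*(7) = 11]
q=1: r=7, s=7, t=-8   [137*(7) + 119*(-8) = 7]
q=1: r=4, s=-13, t=15   [137*(-13) + 119*(15) = 4]
q=1: r=3, s=20, t=-23   [137*(20) + 119*(-23) = 3]
q=1: r=1, s=-33, t=38   [137*(-33) + 119*(38) = 1]
q=3: r=0, s=119, t=-137   [137*(119) + 119*(-137) = 0]
GCD = 1 with t = 38, so 119*(38) ≡ 1 (mod 137)
Inverse = 38 mod 137 = 38
Check: 119 * 38 = 4522 ≡ 1 (mod 137)

119^(-1) ≡ 38 (mod 137)


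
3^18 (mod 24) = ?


3^1 mod 24 = 3
3^2 mod 24 = 9
3^3 mod 24 = 3
3^4 mod 24 = 9
3^5 mod 24 = 3
3^6 mod 24 = 9
3^7 mod 24 = 3
3^8 mod 24 = 9
3^9 mod 24 = 3
3^10 mod 24 = 9
3^11 mod 24 = 3
3^12 mod 24 = 9
3^13 mod 24 = 3
3^14 mod 24 = 9
3^15 mod 24 = 3
3^16 mod 24 = 9
3^17 mod 24 = 3
3^18 mod 24 = 9


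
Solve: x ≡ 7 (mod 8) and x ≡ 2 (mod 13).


M = 8*13 = 104
M1 = M/8 = 13, M2 = M/13 = 8
M1^(-1) mod 8 = 5, M2^(-1) mod 13 = 5
x = 7*13*5 + 2*8*5 = 535
535 mod 104 = 15
Check: 15 mod 8 = 7 ✓, 15 mod 13 = 2 ✓

x ≡ 15 (mod 104)


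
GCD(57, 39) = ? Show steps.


57 = 1 * 39 + 18
39 = 2 * 18 + 3
18 = 6 * 3 + 0
GCD = 3


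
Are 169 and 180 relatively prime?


Euclidean algorithm:
180 = 1 * 169 + 11
169 = 15 * 11 + 4
11 = 2 * 4 + 3
4 = 1 * 3 + 1
3 = 3 * 1 + 0
GCD(169, 180) = 1

Yes, coprime (GCD = 1)


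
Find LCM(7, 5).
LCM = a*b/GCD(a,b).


GCD(7, 5) = 1
LCM = 7*5/1 = 35/1 = 35

LCM = 35


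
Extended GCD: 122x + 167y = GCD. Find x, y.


Tabular extended Euclidean (each row: r = 122*s + 167*t):
r=122, s=1, t=0
r=167, s=0, t=1
q=0: r=122, s=1, t=0   [122*(1) + 167*(0) = 122]
q=1: r=45, s=-1, t=1   [122*(-1) + 167*(1) = 45]
q=2: r=32, s=3, t=-2   [122*(3) + 167*(-2) = 32]
q=1: r=13, s=-4, t=3   [122*(-4) + 167*(3) = 13]
q=2: r=6, s=11, t=-8   [122*(11) + 167*(-8) = 6]
q=2: r=1, s=-26, t=19   [122*(-26) + 167*(19) = 1]
q=6: r=0, s=167, t=-122   [122*(167) + 167*(-122) = 0]
GCD = 1; from the row with r=1: x=-26, y=19
Check: 122*(-26) + 167*(19) = -3172 + 3173 = 1

GCD = 1, x = -26, y = 19


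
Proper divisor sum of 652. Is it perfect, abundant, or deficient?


Proper divisors: 1, 2, 4, 163, 326
Sum = 1 + 2 + 4 + 163 + 326 = 496
496 < 652 → deficient

s(652) = 496 (deficient)


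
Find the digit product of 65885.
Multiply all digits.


6 × 5 × 8 × 8 × 5 = 9600


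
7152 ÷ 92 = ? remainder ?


7152 = 92 * 77 + 68
Check: 7084 + 68 = 7152

q = 77, r = 68


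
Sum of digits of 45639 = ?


4 + 5 + 6 + 3 + 9 = 27


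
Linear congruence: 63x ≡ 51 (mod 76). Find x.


GCD(63, 76) = 1, unique solution
a^(-1) mod 76 = 35
x = 35 * 51 mod 76 = 37

x ≡ 37 (mod 76)


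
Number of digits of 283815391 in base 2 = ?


283815391 in base 2 = 10000111010101010110111011111
Number of digits = 29

29 digits (base 2)


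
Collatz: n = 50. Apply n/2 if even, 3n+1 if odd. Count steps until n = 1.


50 → 25 → 76 → 38 → 19 → 58 → 29 → 88 → 44 → 22 → 11 → 34 → 17 → 52 → 26 → 13 → 40 → 20 → 10 → 5 → 16 → 8 → 4 → 2 → 1
Total steps = 24

24 steps


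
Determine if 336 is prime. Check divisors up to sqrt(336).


336 / 2 = 168 (exact division)
336 is NOT prime.

No, 336 is not prime


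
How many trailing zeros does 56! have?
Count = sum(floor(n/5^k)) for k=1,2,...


floor(56/5) = 11
floor(56/25) = 2
Total = 13

13 trailing zeros


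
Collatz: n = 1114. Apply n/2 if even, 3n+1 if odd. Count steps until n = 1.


1114 → 557 → 1672 → 836 → 418 → 209 → 628 → 314 → 157 → 472 → 236 → 118 → 59 → 178 → 89 → 268 → 134 → 67 → 202 → 101 → 304 → 152 → 76 → 38 → 19 → 58 → 29 → 88 → 44 → 22 → 11 → 34 → 17 → 52 → 26 → 13 → 40 → 20 → 10 → 5 → 16 → 8 → 4 → 2 → 1
Total steps = 44

44 steps


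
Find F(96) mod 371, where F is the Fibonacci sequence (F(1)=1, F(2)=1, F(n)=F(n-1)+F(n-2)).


F(k) mod 371 for k=1..96:
1, 1, 2, 3, 5, 8, 13, 21, 34, 55, 89, 144, 233, 6, 239, 245, 113, 358, 100, 87, 187, 274, 90, 364, 83, 76, 159, 235, 23, 258, 281, 168, 78, 246, 324, 199, 152, 351, 132, 112, 244, 356, 229, 214, 72, 286, 358, 273, 260, 162, 51, 213, 264, 106, 370, 105, 104, 209, 313, 151, 93, 244, 337, 210, 176, 15, 191, 206, 26, 232, 258, 119, 6, 125, 131, 256, 16, 272, 288, 189, 106, 295, 30, 325, 355, 309, 293, 231, 153, 13, 166, 179, 345, 153, 127, 280
F(96) mod 371 = 280


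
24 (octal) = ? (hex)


24 (base 8) = 20 (decimal)
20 (decimal) = 14 (base 16)


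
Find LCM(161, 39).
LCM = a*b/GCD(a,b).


GCD(161, 39) = 1
LCM = 161*39/1 = 6279/1 = 6279

LCM = 6279


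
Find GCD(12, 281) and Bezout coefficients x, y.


Tabular extended Euclidean (each row: r = 12*s + 281*t):
r=12, s=1, t=0
r=281, s=0, t=1
q=0: r=12, s=1, t=0   [12*(1) + 281*(0) = 12]
q=23: r=5, s=-23, t=1   [12*(-23) + 281*(1) = 5]
q=2: r=2, s=47, t=-2   [12*(47) + 281*(-2) = 2]
q=2: r=1, s=-117, t=5   [12*(-117) + 281*(5) = 1]
q=2: r=0, s=281, t=-12   [12*(281) + 281*(-12) = 0]
GCD = 1; from the row with r=1: x=-117, y=5
Check: 12*(-117) + 281*(5) = -1404 + 1405 = 1

GCD = 1, x = -117, y = 5


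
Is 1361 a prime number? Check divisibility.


Check divisors up to sqrt(1361) = 36.8917
No divisors found.
1361 is prime.

Yes, 1361 is prime


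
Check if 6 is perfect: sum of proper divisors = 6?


Proper divisors of 6: 1, 2, 3
Sum = 1 + 2 + 3 = 6

Yes, 6 is perfect (6 = 6)


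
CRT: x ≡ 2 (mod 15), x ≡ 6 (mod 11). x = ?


M = 15*11 = 165
M1 = M/15 = 11, M2 = M/11 = 15
M1^(-1) mod 15 = 11, M2^(-1) mod 11 = 3
x = 2*11*11 + 6*15*3 = 512
512 mod 165 = 17
Check: 17 mod 15 = 2 ✓, 17 mod 11 = 6 ✓

x ≡ 17 (mod 165)


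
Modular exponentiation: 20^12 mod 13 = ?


20^1 mod 13 = 7
20^2 mod 13 = 10
20^3 mod 13 = 5
20^4 mod 13 = 9
20^5 mod 13 = 11
20^6 mod 13 = 12
20^7 mod 13 = 6
20^8 mod 13 = 3
20^9 mod 13 = 8
20^10 mod 13 = 4
20^11 mod 13 = 2
20^12 mod 13 = 1


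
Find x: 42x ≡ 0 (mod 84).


GCD(42, 84) = 42 divides 0
Divide: 1x ≡ 0 (mod 2)
x ≡ 0 (mod 2)


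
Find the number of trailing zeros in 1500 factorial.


floor(1500/5) = 300
floor(1500/25) = 60
floor(1500/125) = 12
floor(1500/625) = 2
Total = 374

374 trailing zeros


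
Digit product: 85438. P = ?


8 × 5 × 4 × 3 × 8 = 3840


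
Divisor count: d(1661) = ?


1661 = 11^1 × 151^1
d(1661) = (1+1) × (1+1) = 4

4 divisors


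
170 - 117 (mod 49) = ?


170 - 117 = 53
53 mod 49 = 4


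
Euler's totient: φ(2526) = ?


2526 = 2 × 3 × 421
Prime factors: 2, 3, 421
φ(2526) = 2526 × (1-1/2) × (1-1/3) × (1-1/421)
= 2526 × 1/2 × 2/3 × 420/421 = 840

φ(2526) = 840


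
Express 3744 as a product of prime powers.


3744 / 2 = 1872
1872 / 2 = 936
936 / 2 = 468
468 / 2 = 234
234 / 2 = 117
117 / 3 = 39
39 / 3 = 13
13 / 13 = 1
3744 = 2^5 × 3^2 × 13


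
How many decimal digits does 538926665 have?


538926665 has 9 digits in base 10
floor(log10(538926665)) + 1 = floor(8.7315) + 1 = 9

9 digits (base 10)


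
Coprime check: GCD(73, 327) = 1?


Euclidean algorithm:
327 = 4 * 73 + 35
73 = 2 * 35 + 3
35 = 11 * 3 + 2
3 = 1 * 2 + 1
2 = 2 * 1 + 0
GCD(73, 327) = 1

Yes, coprime (GCD = 1)


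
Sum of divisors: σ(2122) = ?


Divisors of 2122: 1, 2, 1061, 2122
Sum = 1 + 2 + 1061 + 2122 = 3186

σ(2122) = 3186


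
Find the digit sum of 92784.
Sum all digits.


9 + 2 + 7 + 8 + 4 = 30


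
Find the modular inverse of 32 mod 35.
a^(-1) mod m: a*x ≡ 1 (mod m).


Use the extended Euclidean algorithm on (35, 32); each row r = 35*s + 32*t:
r=35, s=1, t=0
r=32, s=0, t=1
q=1: r=3, s=1, t=-1   [35*(1) + 32*(-1) = 3]
q=10: r=2, s=-10, t=11   [35*(-10) + 32*(11) = 2]
q=1: r=1, s=11, t=-12   [35*(11) + 32*(-12) = 1]
q=2: r=0, s=-32, t=35   [35*(-32) + 32*(35) = 0]
GCD = 1 with t = -12, so 32*(-12) ≡ 1 (mod 35)
Inverse = -12 mod 35 = 23
Check: 32 * 23 = 736 ≡ 1 (mod 35)

32^(-1) ≡ 23 (mod 35)


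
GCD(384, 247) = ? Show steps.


384 = 1 * 247 + 137
247 = 1 * 137 + 110
137 = 1 * 110 + 27
110 = 4 * 27 + 2
27 = 13 * 2 + 1
2 = 2 * 1 + 0
GCD = 1


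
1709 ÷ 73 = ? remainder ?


1709 = 73 * 23 + 30
Check: 1679 + 30 = 1709

q = 23, r = 30


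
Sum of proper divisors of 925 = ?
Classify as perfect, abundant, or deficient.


Proper divisors: 1, 5, 25, 37, 185
Sum = 1 + 5 + 25 + 37 + 185 = 253
253 < 925 → deficient

s(925) = 253 (deficient)


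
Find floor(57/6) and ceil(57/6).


57/6 = 9.5000
floor = 9
ceil = 10

floor = 9, ceil = 10


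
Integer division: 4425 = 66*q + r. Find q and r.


4425 = 66 * 67 + 3
Check: 4422 + 3 = 4425

q = 67, r = 3


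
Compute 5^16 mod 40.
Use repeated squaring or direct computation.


5^1 mod 40 = 5
5^2 mod 40 = 25
5^3 mod 40 = 5
5^4 mod 40 = 25
5^5 mod 40 = 5
5^6 mod 40 = 25
5^7 mod 40 = 5
5^8 mod 40 = 25
5^9 mod 40 = 5
5^10 mod 40 = 25
5^11 mod 40 = 5
5^12 mod 40 = 25
5^13 mod 40 = 5
5^14 mod 40 = 25
5^15 mod 40 = 5
5^16 mod 40 = 25


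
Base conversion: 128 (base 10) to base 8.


128 (base 10) = 128 (decimal)
128 (decimal) = 200 (base 8)


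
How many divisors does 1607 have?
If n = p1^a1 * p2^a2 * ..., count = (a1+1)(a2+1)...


1607 = 1607^1
d(1607) = (1+1) = 2

2 divisors


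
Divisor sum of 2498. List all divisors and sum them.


Divisors of 2498: 1, 2, 1249, 2498
Sum = 1 + 2 + 1249 + 2498 = 3750

σ(2498) = 3750


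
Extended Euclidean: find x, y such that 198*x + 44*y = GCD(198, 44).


Tabular extended Euclidean (each row: r = 198*s + 44*t):
r=198, s=1, t=0
r=44, s=0, t=1
q=4: r=22, s=1, t=-4   [198*(1) + 44*(-4) = 22]
q=2: r=0, s=-2, t=9   [198*(-2) + 44*(9) = 0]
GCD = 22; from the row with r=22: x=1, y=-4
Check: 198*(1) + 44*(-4) = 198 - 176 = 22

GCD = 22, x = 1, y = -4


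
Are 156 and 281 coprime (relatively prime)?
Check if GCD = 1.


Euclidean algorithm:
281 = 1 * 156 + 125
156 = 1 * 125 + 31
125 = 4 * 31 + 1
31 = 31 * 1 + 0
GCD(156, 281) = 1

Yes, coprime (GCD = 1)


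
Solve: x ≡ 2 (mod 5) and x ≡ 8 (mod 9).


M = 5*9 = 45
M1 = M/5 = 9, M2 = M/9 = 5
M1^(-1) mod 5 = 4, M2^(-1) mod 9 = 2
x = 2*9*4 + 8*5*2 = 152
152 mod 45 = 17
Check: 17 mod 5 = 2 ✓, 17 mod 9 = 8 ✓

x ≡ 17 (mod 45)


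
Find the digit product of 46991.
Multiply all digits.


4 × 6 × 9 × 9 × 1 = 1944


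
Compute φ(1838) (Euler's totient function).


1838 = 2 × 919
Prime factors: 2, 919
φ(1838) = 1838 × (1-1/2) × (1-1/919)
= 1838 × 1/2 × 918/919 = 918

φ(1838) = 918


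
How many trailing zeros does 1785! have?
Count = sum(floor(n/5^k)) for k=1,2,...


floor(1785/5) = 357
floor(1785/25) = 71
floor(1785/125) = 14
floor(1785/625) = 2
Total = 444

444 trailing zeros


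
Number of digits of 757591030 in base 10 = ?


757591030 has 9 digits in base 10
floor(log10(757591030)) + 1 = floor(8.8794) + 1 = 9

9 digits (base 10)


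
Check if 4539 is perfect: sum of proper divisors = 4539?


Proper divisors of 4539: 1, 3, 17, 51, 89, 267, 1513
Sum = 1 + 3 + 17 + 51 + 89 + 267 + 1513 = 1941

No, 4539 is not perfect (1941 ≠ 4539)


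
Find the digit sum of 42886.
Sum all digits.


4 + 2 + 8 + 8 + 6 = 28


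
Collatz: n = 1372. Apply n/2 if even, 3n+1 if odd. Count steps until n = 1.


1372 → 686 → 343 → 1030 → 515 → 1546 → 773 → 2320 → 1160 → 580 → 290 → 145 → 436 → 218 → 109 → 328 → 164 → 82 → 41 → 124 → 62 → 31 → 94 → 47 → 142 → 71 → 214 → 107 → 322 → 161 → 484 → 242 → 121 → 364 → 182 → 91 → 274 → 137 → 412 → 206 → 103 → 310 → 155 → 466 → 233 → 700 → 350 → 175 → 526 → 263 → 790 → 395 → 1186 → 593 → 1780 → 890 → 445 → 1336 → 668 → 334 → 167 → 502 → 251 → 754 → 377 → 1132 → 566 → 283 → 850 → 425 → 1276 → 638 → 319 → 958 → 479 → 1438 → 719 → 2158 → 1079 → 3238 → 1619 → 4858 → 2429 → 7288 → 3644 → 1822 → 911 → 2734 → 1367 → 4102 → 2051 → 6154 → 3077 → 9232 → 4616 → 2308 → 1154 → 577 → 1732 → 866 → 433 → 1300 → 650 → 325 → 976 → 488 → 244 → 122 → 61 → 184 → 92 → 46 → 23 → 70 → 35 → 106 → 53 → 160 → 80 → 40 → 20 → 10 → 5 → 16 → 8 → 4 → 2 → 1
Total steps = 127

127 steps


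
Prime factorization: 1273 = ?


1273 / 19 = 67
67 / 67 = 1
1273 = 19 × 67


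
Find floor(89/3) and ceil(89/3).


89/3 = 29.6667
floor = 29
ceil = 30

floor = 29, ceil = 30


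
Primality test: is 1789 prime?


Check divisors up to sqrt(1789) = 42.2966
No divisors found.
1789 is prime.

Yes, 1789 is prime


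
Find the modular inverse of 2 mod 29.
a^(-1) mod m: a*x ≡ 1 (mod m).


Use the extended Euclidean algorithm on (29, 2); each row r = 29*s + 2*t:
r=29, s=1, t=0
r=2, s=0, t=1
q=14: r=1, s=1, t=-14   [29*(1) + 2*(-14) = 1]
q=2: r=0, s=-2, t=29   [29*(-2) + 2*(29) = 0]
GCD = 1 with t = -14, so 2*(-14) ≡ 1 (mod 29)
Inverse = -14 mod 29 = 15
Check: 2 * 15 = 30 ≡ 1 (mod 29)

2^(-1) ≡ 15 (mod 29)


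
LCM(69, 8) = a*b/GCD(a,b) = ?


GCD(69, 8) = 1
LCM = 69*8/1 = 552/1 = 552

LCM = 552


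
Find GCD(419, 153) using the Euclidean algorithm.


419 = 2 * 153 + 113
153 = 1 * 113 + 40
113 = 2 * 40 + 33
40 = 1 * 33 + 7
33 = 4 * 7 + 5
7 = 1 * 5 + 2
5 = 2 * 2 + 1
2 = 2 * 1 + 0
GCD = 1


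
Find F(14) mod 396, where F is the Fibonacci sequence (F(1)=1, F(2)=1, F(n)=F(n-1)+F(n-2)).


F(k) mod 396 for k=1..14:
1, 1, 2, 3, 5, 8, 13, 21, 34, 55, 89, 144, 233, 377
F(14) mod 396 = 377


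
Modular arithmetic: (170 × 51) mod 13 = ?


170 × 51 = 8670
8670 mod 13 = 12


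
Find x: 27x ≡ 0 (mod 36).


GCD(27, 36) = 9 divides 0
Divide: 3x ≡ 0 (mod 4)
x ≡ 0 (mod 4)


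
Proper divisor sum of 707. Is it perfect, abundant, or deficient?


Proper divisors: 1, 7, 101
Sum = 1 + 7 + 101 = 109
109 < 707 → deficient

s(707) = 109 (deficient)


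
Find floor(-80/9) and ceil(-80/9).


-80/9 = -8.8889
floor = -9
ceil = -8

floor = -9, ceil = -8


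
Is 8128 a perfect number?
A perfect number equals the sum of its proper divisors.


Proper divisors of 8128: 1, 2, 4, 8, 16, 32, 64, 127, 254, 508, 1016, 2032, 4064
Sum = 1 + 2 + 4 + 8 + 16 + 32 + 64 + 127 + 254 + 508 + 1016 + 2032 + 4064 = 8128

Yes, 8128 is perfect (8128 = 8128)


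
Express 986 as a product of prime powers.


986 / 2 = 493
493 / 17 = 29
29 / 29 = 1
986 = 2 × 17 × 29


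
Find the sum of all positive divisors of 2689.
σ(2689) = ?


Divisors of 2689: 1, 2689
Sum = 1 + 2689 = 2690

σ(2689) = 2690


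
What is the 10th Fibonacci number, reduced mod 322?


F(k) mod 322 for k=1..10:
1, 1, 2, 3, 5, 8, 13, 21, 34, 55
F(10) mod 322 = 55


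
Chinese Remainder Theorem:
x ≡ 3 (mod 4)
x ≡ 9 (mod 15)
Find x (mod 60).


M = 4*15 = 60
M1 = M/4 = 15, M2 = M/15 = 4
M1^(-1) mod 4 = 3, M2^(-1) mod 15 = 4
x = 3*15*3 + 9*4*4 = 279
279 mod 60 = 39
Check: 39 mod 4 = 3 ✓, 39 mod 15 = 9 ✓

x ≡ 39 (mod 60)


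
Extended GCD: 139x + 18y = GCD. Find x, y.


Tabular extended Euclidean (each row: r = 139*s + 18*t):
r=139, s=1, t=0
r=18, s=0, t=1
q=7: r=13, s=1, t=-7   [139*(1) + 18*(-7) = 13]
q=1: r=5, s=-1, t=8   [139*(-1) + 18*(8) = 5]
q=2: r=3, s=3, t=-23   [139*(3) + 18*(-23) = 3]
q=1: r=2, s=-4, t=31   [139*(-4) + 18*(31) = 2]
q=1: r=1, s=7, t=-54   [139*(7) + 18*(-54) = 1]
q=2: r=0, s=-18, t=139   [139*(-18) + 18*(139) = 0]
GCD = 1; from the row with r=1: x=7, y=-54
Check: 139*(7) + 18*(-54) = 973 - 972 = 1

GCD = 1, x = 7, y = -54


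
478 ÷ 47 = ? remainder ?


478 = 47 * 10 + 8
Check: 470 + 8 = 478

q = 10, r = 8


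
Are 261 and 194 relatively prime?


Euclidean algorithm:
261 = 1 * 194 + 67
194 = 2 * 67 + 60
67 = 1 * 60 + 7
60 = 8 * 7 + 4
7 = 1 * 4 + 3
4 = 1 * 3 + 1
3 = 3 * 1 + 0
GCD(261, 194) = 1

Yes, coprime (GCD = 1)


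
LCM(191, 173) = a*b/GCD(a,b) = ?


GCD(191, 173) = 1
LCM = 191*173/1 = 33043/1 = 33043

LCM = 33043


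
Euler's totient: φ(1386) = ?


1386 = 2 × 3^2 × 7 × 11
Prime factors: 2, 3, 7, 11
φ(1386) = 1386 × (1-1/2) × (1-1/3) × (1-1/7) × (1-1/11)
= 1386 × 1/2 × 2/3 × 6/7 × 10/11 = 360

φ(1386) = 360


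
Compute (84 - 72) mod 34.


84 - 72 = 12
12 mod 34 = 12


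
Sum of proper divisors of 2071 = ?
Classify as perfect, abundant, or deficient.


Proper divisors: 1, 19, 109
Sum = 1 + 19 + 109 = 129
129 < 2071 → deficient

s(2071) = 129 (deficient)


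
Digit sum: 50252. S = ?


5 + 0 + 2 + 5 + 2 = 14


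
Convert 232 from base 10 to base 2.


232 (base 10) = 232 (decimal)
232 (decimal) = 11101000 (base 2)
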